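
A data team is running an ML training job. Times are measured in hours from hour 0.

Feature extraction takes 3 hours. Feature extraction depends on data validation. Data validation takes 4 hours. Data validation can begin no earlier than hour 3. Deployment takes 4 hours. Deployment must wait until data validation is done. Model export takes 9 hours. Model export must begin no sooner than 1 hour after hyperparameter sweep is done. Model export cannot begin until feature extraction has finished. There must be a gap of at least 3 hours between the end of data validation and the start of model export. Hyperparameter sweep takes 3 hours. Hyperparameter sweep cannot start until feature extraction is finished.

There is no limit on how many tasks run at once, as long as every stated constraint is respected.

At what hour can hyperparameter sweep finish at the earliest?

13

Data validation cannot begin until its own release at hour 3. It runs from hour 3 to 3 + 4 = hour 7.
Feature extraction cannot begin until data validation (finishes hour 7). It runs from hour 7 to 7 + 3 = hour 10.
After feature extraction (finishes hour 10), hyperparameter sweep can start at hour 10 and finishes at hour 13.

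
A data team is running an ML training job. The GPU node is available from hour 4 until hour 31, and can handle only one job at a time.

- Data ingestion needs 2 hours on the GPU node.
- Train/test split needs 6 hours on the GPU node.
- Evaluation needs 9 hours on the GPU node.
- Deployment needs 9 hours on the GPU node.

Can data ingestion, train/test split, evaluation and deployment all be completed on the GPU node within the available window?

Yes

The GPU node window is 31 − 4 = 27 hours.
Running back to back, the jobs need 2 + 6 + 9 + 9 = 26 hours on the GPU node.
Since 26 ≤ 27, they fit within the window.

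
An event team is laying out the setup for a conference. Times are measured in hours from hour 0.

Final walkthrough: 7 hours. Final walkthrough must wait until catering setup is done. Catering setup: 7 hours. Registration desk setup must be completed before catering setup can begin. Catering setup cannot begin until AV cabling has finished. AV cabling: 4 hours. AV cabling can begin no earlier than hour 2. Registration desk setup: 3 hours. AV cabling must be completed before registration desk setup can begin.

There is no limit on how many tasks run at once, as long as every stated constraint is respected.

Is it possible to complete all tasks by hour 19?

No

AV cabling waits on its own release at hour 2, so it starts at hour 2 and finishes at 2 + 4 = hour 6.
After AV cabling (finishes hour 6), registration desk setup can start at hour 6 and finishes at hour 9.
Catering setup needs all of registration desk setup (finishes hour 9); AV cabling (finishes hour 6). That puts its earliest start at hour 9; it finishes at 9 + 7 = hour 16.
After catering setup (finishes hour 16), final walkthrough can start at hour 16 and finishes at hour 23.
The earliest everything can be done is hour 23, which is after the deadline of 19, so it is not possible.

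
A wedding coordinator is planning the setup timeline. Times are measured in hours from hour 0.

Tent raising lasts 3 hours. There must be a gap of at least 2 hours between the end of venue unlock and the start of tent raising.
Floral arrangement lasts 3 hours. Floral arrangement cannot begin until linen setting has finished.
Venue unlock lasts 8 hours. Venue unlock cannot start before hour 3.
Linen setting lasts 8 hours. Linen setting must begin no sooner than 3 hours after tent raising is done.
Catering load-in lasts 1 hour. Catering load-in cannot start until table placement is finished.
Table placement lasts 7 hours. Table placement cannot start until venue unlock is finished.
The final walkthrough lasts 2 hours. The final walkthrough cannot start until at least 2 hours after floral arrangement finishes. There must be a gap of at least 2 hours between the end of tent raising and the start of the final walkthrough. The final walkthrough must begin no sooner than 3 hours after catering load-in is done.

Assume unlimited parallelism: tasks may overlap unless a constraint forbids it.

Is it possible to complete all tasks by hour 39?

After its own release at hour 3, venue unlock can start at hour 3 and finishes at hour 11.
Table placement waits on venue unlock (finishes hour 11), so it starts at hour 11 and finishes at 11 + 7 = hour 18.
Catering load-in waits on table placement (finishes hour 18), so it starts at hour 18 and finishes at 18 + 1 = hour 19.
After venue unlock (finishes hour 11, plus 2-hour gap → hour 13), tent raising can start at hour 13 and finishes at hour 16.
After tent raising (finishes hour 16, plus 3-hour gap → hour 19), linen setting can start at hour 19 and finishes at hour 27.
Floral arrangement waits on linen setting (finishes hour 27), so it starts at hour 27 and finishes at 27 + 3 = hour 30.
The final walkthrough cannot start until floral arrangement (finishes hour 30, plus 2-hour gap → hour 32); tent raising (finishes hour 16, plus 2-hour gap → hour 18); catering load-in (finishes hour 19, plus 3-hour gap → hour 22). The controlling bound is hour 32, so the final walkthrough finishes at 32 + 2 = hour 34.
Every task is finished by hour 34, which is no later than the deadline of 39, so the schedule is feasible.

Yes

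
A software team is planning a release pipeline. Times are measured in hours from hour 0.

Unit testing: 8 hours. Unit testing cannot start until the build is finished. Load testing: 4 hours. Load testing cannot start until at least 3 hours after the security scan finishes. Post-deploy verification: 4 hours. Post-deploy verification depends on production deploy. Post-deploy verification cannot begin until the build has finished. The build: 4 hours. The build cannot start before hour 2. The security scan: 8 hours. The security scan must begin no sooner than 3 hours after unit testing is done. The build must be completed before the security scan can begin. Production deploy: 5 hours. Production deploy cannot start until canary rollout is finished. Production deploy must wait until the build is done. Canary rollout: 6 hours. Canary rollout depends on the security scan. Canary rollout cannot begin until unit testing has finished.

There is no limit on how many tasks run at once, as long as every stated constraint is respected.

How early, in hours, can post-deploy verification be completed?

The build waits on its own release at hour 2, so it starts at hour 2 and finishes at 2 + 4 = hour 6.
Unit testing cannot begin until the build (finishes hour 6). It runs from hour 6 to 6 + 8 = hour 14.
The security scan has to wait for unit testing (finishes hour 14, plus 3-hour gap → hour 17); the build (finishes hour 6). The latest of these is hour 17, so the security scan runs hour 17 to 17 + 8 = hour 25.
For canary rollout: the security scan (finishes hour 25); unit testing (finishes hour 14). Taking the maximum gives a start of hour 25, and it finishes at 25 + 6 = hour 31.
For production deploy: canary rollout (finishes hour 31); the build (finishes hour 6). Taking the maximum gives a start of hour 31, and it finishes at 31 + 5 = hour 36.
Post-deploy verification cannot start until production deploy (finishes hour 36); the build (finishes hour 6). The controlling bound is hour 36, so post-deploy verification finishes at 36 + 4 = hour 40.

40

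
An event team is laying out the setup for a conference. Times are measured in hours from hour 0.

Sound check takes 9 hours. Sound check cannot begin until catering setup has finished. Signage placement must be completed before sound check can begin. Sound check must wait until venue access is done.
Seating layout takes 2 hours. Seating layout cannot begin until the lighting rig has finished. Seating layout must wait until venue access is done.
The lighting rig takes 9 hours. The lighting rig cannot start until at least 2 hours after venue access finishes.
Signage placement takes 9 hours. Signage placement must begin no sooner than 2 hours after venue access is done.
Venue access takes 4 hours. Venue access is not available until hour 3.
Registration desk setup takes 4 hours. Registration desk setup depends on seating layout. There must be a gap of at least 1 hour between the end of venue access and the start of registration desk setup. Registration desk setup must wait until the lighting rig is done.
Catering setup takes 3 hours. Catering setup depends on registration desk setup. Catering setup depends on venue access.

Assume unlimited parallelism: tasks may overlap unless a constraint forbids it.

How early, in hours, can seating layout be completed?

20

After its own release at hour 3, venue access can start at hour 3 and finishes at hour 7.
After venue access (finishes hour 7, plus 2-hour gap → hour 9), the lighting rig can start at hour 9 and finishes at hour 18.
Seating layout has to wait for the lighting rig (finishes hour 18); venue access (finishes hour 7). The latest of these is hour 18, so seating layout runs hour 18 to 18 + 2 = hour 20.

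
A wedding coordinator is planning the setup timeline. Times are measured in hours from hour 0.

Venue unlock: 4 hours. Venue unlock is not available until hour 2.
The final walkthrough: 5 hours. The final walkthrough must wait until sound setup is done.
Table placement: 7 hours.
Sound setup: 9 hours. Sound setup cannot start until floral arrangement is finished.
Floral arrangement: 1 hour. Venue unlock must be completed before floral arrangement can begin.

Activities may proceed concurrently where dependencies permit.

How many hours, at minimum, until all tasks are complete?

Table placement can start immediately at hour 0; it finishes at hour 7.
Venue unlock waits on its own release at hour 2, so it starts at hour 2 and finishes at 2 + 4 = hour 6.
Floral arrangement waits on venue unlock (finishes hour 6), so it starts at hour 6 and finishes at 6 + 1 = hour 7.
Sound setup cannot begin until floral arrangement (finishes hour 7). It runs from hour 7 to 7 + 9 = hour 16.
After sound setup (finishes hour 16), the final walkthrough can start at hour 16 and finishes at hour 21.
All tasks are finished once the last one completes. Finish times: Venue unlock at 6, Table placement at 7, Floral arrangement at 7, Sound setup at 16, The final walkthrough at 21. The latest is hour 21.

21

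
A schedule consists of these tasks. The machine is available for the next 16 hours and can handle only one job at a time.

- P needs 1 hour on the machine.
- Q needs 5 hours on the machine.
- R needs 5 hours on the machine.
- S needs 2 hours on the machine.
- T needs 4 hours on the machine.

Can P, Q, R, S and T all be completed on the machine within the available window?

Running back to back, the jobs need 1 + 5 + 5 + 2 + 4 = 17 hours on the machine.
Since 17 > 16, they cannot all fit.

No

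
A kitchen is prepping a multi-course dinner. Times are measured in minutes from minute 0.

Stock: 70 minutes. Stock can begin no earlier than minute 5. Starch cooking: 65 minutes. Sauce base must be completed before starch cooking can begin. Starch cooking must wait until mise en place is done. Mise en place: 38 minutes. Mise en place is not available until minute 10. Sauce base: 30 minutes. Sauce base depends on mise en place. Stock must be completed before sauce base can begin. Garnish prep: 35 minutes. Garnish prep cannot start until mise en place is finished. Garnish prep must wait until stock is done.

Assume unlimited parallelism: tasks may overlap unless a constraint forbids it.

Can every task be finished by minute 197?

Yes

After its own release at minute 5, stock can start at minute 5 and finishes at minute 75.
After its own release at minute 10, mise en place can start at minute 10 and finishes at minute 48.
Garnish prep has to wait for mise en place (finishes minute 48); stock (finishes minute 75). The latest of these is minute 75, so garnish prep runs minute 75 to 75 + 35 = minute 110.
Sauce base has to wait for mise en place (finishes minute 48); stock (finishes minute 75). The latest of these is minute 75, so sauce base runs minute 75 to 75 + 30 = minute 105.
Starch cooking cannot start until sauce base (finishes minute 105); mise en place (finishes minute 48). The controlling bound is minute 105, so starch cooking finishes at 105 + 65 = minute 170.
Every task is finished by minute 170, which is no later than the deadline of 197, so the schedule is feasible.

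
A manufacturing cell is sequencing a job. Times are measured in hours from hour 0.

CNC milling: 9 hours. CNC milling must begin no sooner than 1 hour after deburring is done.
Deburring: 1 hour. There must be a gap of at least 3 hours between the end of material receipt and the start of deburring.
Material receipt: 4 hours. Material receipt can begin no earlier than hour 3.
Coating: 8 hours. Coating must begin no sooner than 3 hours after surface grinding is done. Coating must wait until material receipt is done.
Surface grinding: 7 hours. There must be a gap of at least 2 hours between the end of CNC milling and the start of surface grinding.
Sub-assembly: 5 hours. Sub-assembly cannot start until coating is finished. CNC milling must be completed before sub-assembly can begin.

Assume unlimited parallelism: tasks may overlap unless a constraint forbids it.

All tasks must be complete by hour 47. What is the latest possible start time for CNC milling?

Sub-assembly has no dependents, so it just needs to finish by hour 47. Starting by 47 − 5 = hour 42 achieves that.
Coating feeds into sub-assembly (must start by hour 42); so coating must finish by hour 42 and therefore start by hour 34.
Surface grinding has to be done before coating (must start by hour 34, minus 3-hour gap → hour 31). That means finishing by hour 31, i.e. starting by 31 − 7 = hour 24.
For CNC milling: surface grinding (must start by hour 24, minus 2-hour gap → hour 22); sub-assembly (must start by hour 42). The most restrictive is hour 22; with a 9-hour duration, CNC milling must start by hour 13.

13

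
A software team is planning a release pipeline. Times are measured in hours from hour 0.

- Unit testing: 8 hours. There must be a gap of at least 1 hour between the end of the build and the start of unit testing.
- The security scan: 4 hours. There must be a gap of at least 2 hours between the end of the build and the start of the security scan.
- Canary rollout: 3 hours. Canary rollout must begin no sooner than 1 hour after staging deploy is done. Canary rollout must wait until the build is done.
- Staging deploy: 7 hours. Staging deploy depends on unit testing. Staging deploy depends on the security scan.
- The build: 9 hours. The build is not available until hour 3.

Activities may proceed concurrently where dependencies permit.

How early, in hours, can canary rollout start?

The build cannot begin until its own release at hour 3. It runs from hour 3 to 3 + 9 = hour 12.
The security scan cannot begin until the build (finishes hour 12, plus 2-hour gap → hour 14). It runs from hour 14 to 14 + 4 = hour 18.
Unit testing waits on the build (finishes hour 12, plus 1-hour gap → hour 13), so it starts at hour 13 and finishes at 13 + 8 = hour 21.
For staging deploy: unit testing (finishes hour 21); the security scan (finishes hour 18). Taking the maximum gives a start of hour 21, and it finishes at 21 + 7 = hour 28.
Canary rollout waits on staging deploy (finishes hour 28, plus 1-hour gap → hour 29); the build (finishes hour 12). The latest of these is hour 29, which is the earliest canary rollout can start.

29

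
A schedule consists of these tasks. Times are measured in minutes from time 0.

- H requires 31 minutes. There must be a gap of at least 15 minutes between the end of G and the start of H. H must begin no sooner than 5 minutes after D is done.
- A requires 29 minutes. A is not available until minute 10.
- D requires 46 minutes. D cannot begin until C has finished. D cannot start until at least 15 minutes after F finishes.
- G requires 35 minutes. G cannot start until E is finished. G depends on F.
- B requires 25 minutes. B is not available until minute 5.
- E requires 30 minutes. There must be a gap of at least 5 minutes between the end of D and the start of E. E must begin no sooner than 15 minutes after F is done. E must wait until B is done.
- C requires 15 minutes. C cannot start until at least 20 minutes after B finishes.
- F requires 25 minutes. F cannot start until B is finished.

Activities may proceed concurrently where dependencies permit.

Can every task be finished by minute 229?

After its own release at minute 5, B can start at minute 5 and finishes at minute 30.
F waits on B (finishes minute 30), so it starts at minute 30 and finishes at 30 + 25 = minute 55.
C cannot begin until B (finishes minute 30, plus 20-minute gap → minute 50). It runs from minute 50 to 50 + 15 = minute 65.
D cannot start until C (finishes minute 65); F (finishes minute 55, plus 15-minute gap → minute 70). The controlling bound is minute 70, so D finishes at 70 + 46 = minute 116.
E needs all of D (finishes minute 116, plus 5-minute gap → minute 121); F (finishes minute 55, plus 15-minute gap → minute 70); B (finishes minute 30). That puts its earliest start at minute 121; it finishes at 121 + 30 = minute 151.
For G: E (finishes minute 151); F (finishes minute 55). Taking the maximum gives a start of minute 151, and it finishes at 151 + 35 = minute 186.
H has to wait for G (finishes minute 186, plus 15-minute gap → minute 201); D (finishes minute 116, plus 5-minute gap → minute 121). The latest of these is minute 201, so H runs minute 201 to 201 + 31 = minute 232.
A waits on its own release at minute 10, so it starts at minute 10 and finishes at 10 + 29 = minute 39.
The earliest everything can be done is minute 232, which is after the deadline of 229, so it is not possible.

No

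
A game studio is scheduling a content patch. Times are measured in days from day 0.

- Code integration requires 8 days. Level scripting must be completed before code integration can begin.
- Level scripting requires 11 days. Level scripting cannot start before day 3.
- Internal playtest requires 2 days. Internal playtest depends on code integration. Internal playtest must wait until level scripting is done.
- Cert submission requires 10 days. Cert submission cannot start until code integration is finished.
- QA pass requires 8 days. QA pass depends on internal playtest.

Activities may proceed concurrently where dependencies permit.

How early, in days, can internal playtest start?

After its own release at day 3, level scripting can start at day 3 and finishes at day 14.
Code integration waits on level scripting (finishes day 14), so it starts at day 14 and finishes at 14 + 8 = day 22.
Internal playtest waits on code integration (finishes day 22); level scripting (finishes day 14). The latest of these is day 22, which is the earliest internal playtest can start.

22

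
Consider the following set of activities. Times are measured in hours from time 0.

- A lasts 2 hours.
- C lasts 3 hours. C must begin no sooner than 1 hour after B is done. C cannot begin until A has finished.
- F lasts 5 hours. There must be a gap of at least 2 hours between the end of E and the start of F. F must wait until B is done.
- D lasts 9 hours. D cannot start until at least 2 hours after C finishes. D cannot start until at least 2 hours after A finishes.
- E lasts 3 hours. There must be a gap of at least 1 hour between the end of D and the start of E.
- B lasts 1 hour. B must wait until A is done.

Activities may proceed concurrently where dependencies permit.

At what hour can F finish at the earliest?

29

A has no prerequisites, so it starts at hour 0 and finishes at hour 2.
B cannot begin until A (finishes hour 2). It runs from hour 2 to 2 + 1 = hour 3.
C has to wait for B (finishes hour 3, plus 1-hour gap → hour 4); A (finishes hour 2). The latest of these is hour 4, so C runs hour 4 to 4 + 3 = hour 7.
For D: C (finishes hour 7, plus 2-hour gap → hour 9); A (finishes hour 2, plus 2-hour gap → hour 4). Taking the maximum gives a start of hour 9, and it finishes at 9 + 9 = hour 18.
E cannot begin until D (finishes hour 18, plus 1-hour gap → hour 19). It runs from hour 19 to 19 + 3 = hour 22.
F has to wait for E (finishes hour 22, plus 2-hour gap → hour 24); B (finishes hour 3). The latest of these is hour 24, so F runs hour 24 to 24 + 5 = hour 29.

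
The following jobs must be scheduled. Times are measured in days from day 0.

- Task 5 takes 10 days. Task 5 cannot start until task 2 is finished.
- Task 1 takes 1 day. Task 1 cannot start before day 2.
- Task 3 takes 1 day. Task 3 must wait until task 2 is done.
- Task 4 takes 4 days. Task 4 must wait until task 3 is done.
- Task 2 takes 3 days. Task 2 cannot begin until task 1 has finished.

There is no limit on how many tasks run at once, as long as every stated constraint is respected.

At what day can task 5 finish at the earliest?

Task 1 cannot begin until its own release at day 2. It runs from day 2 to 2 + 1 = day 3.
After task 1 (finishes day 3), task 2 can start at day 3 and finishes at day 6.
Task 5 waits on task 2 (finishes day 6), so it starts at day 6 and finishes at 6 + 10 = day 16.

16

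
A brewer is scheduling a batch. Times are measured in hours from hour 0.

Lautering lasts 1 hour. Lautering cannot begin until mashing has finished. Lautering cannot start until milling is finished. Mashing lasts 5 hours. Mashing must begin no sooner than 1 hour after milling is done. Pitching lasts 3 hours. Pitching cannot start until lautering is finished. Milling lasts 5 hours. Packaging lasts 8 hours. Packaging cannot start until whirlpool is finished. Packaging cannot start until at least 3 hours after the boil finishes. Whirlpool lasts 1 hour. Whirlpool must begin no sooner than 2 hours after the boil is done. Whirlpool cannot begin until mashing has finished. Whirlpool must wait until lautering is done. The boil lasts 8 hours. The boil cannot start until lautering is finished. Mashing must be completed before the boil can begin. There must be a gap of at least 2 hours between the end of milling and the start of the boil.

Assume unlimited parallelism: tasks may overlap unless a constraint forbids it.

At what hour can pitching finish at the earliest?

15

Nothing blocks milling, so it runs from hour 0 to hour 5.
After milling (finishes hour 5, plus 1-hour gap → hour 6), mashing can start at hour 6 and finishes at hour 11.
Lautering needs all of mashing (finishes hour 11); milling (finishes hour 5). That puts its earliest start at hour 11; it finishes at 11 + 1 = hour 12.
After lautering (finishes hour 12), pitching can start at hour 12 and finishes at hour 15.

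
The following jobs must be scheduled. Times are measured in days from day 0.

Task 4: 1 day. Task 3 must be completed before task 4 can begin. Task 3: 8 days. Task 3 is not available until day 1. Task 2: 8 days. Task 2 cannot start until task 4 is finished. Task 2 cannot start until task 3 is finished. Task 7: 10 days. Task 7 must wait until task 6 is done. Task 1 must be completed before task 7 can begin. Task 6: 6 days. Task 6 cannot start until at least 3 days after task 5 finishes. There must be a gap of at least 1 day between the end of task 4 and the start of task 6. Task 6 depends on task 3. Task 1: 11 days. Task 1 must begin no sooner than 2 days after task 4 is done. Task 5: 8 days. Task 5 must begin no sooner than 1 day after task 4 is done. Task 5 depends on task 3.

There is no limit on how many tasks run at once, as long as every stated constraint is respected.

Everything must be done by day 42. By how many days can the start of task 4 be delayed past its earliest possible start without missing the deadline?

Task 3 waits on its own release at day 1, so it starts at day 1 and finishes at 1 + 8 = day 9.
Task 4 cannot begin until task 3 (finishes day 9). It runs from day 9 to 9 + 1 = day 10.

Working backward from the deadline:
To finish by day 42, task 7 (duration 10) must start no later than day 32.
Task 1 feeds into task 7 (must start by day 32); so task 1 must finish by day 32 and therefore start by day 21.
Nothing follows task 2; the deadline of day 42 is its only limit. It must start by 42 − 8 = day 34.
Task 6 feeds into task 7 (must start by day 32); so task 6 must finish by day 32 and therefore start by day 26.
Task 5 must finish before task 6 (must start by day 26, minus 3-day gap → day 23). With an 8-day duration, task 5 must start by 23 − 8 = day 15.
Task 4 feeds task 1 (must start by day 21, minus 2-day gap → day 19); task 2 (must start by day 34); task 5 (must start by day 15, minus 1-day gap → day 14); task 6 (must start by day 26, minus 1-day gap → day 25). Taking the minimum, task 4 must finish by day 14 and start by 14 − 1 = day 13.
So task 4 can start as early as day 9 and as late as day 13, giving 13 − 9 = 4 days of slack.

4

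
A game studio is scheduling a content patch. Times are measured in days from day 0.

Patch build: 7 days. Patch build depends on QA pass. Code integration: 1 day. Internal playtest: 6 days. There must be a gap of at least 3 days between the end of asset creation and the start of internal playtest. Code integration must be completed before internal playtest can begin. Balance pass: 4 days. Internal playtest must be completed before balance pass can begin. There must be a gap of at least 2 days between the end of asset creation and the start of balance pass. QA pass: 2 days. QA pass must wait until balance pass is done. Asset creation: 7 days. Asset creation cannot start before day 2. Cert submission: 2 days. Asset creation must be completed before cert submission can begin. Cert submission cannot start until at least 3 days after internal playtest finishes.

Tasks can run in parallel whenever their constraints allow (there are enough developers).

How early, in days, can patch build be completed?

31

Code integration has no prerequisites, so it starts at day 0 and finishes at day 1.
After its own release at day 2, asset creation can start at day 2 and finishes at day 9.
Internal playtest cannot start until asset creation (finishes day 9, plus 3-day gap → day 12); code integration (finishes day 1). The controlling bound is day 12, so internal playtest finishes at 12 + 6 = day 18.
Balance pass needs all of internal playtest (finishes day 18); asset creation (finishes day 9, plus 2-day gap → day 11). That puts its earliest start at day 18; it finishes at 18 + 4 = day 22.
QA pass cannot begin until balance pass (finishes day 22). It runs from day 22 to 22 + 2 = day 24.
Patch build waits on QA pass (finishes day 24), so it starts at day 24 and finishes at 24 + 7 = day 31.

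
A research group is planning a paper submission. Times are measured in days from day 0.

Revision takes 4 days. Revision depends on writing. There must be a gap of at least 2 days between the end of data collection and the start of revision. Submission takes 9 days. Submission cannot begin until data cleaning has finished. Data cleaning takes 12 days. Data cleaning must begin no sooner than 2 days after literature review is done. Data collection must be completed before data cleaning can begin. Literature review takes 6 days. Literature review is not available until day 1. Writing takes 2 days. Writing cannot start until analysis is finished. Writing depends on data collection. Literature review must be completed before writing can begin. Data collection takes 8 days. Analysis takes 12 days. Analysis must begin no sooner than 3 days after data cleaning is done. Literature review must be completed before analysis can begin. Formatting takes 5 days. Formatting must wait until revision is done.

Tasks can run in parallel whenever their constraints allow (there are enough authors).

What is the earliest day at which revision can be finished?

42

Nothing blocks data collection, so it runs from day 0 to day 8.
Literature review cannot begin until its own release at day 1. It runs from day 1 to 1 + 6 = day 7.
Data cleaning cannot start until literature review (finishes day 7, plus 2-day gap → day 9); data collection (finishes day 8). The controlling bound is day 9, so data cleaning finishes at 9 + 12 = day 21.
Analysis has to wait for data cleaning (finishes day 21, plus 3-day gap → day 24); literature review (finishes day 7). The latest of these is day 24, so analysis runs day 24 to 24 + 12 = day 36.
Writing cannot start until analysis (finishes day 36); data collection (finishes day 8); literature review (finishes day 7). The controlling bound is day 36, so writing finishes at 36 + 2 = day 38.
For revision: writing (finishes day 38); data collection (finishes day 8, plus 2-day gap → day 10). Taking the maximum gives a start of day 38, and it finishes at 38 + 4 = day 42.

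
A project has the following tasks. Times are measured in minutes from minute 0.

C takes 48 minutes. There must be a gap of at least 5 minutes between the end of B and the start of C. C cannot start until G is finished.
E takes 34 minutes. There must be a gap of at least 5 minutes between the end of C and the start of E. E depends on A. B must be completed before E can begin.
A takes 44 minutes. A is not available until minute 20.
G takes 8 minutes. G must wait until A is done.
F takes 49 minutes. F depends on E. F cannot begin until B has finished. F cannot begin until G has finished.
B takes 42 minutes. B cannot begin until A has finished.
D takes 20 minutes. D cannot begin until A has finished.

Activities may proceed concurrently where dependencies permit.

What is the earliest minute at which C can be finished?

159

A waits on its own release at minute 20, so it starts at minute 20 and finishes at 20 + 44 = minute 64.
G waits on A (finishes minute 64), so it starts at minute 64 and finishes at 64 + 8 = minute 72.
B waits on A (finishes minute 64), so it starts at minute 64 and finishes at 64 + 42 = minute 106.
C needs all of B (finishes minute 106, plus 5-minute gap → minute 111); G (finishes minute 72). That puts its earliest start at minute 111; it finishes at 111 + 48 = minute 159.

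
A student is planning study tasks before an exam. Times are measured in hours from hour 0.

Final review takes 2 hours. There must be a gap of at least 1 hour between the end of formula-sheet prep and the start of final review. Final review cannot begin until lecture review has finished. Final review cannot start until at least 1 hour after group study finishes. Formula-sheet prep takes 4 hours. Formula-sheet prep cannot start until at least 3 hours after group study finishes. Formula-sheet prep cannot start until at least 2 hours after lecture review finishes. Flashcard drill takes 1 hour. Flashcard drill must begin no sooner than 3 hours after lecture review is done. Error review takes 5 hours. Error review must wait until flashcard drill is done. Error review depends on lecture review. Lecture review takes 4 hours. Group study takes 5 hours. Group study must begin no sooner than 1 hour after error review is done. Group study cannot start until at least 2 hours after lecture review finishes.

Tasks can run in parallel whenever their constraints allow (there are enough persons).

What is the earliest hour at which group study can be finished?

Lecture review can start immediately at hour 0; it finishes at hour 4.
After lecture review (finishes hour 4, plus 3-hour gap → hour 7), flashcard drill can start at hour 7 and finishes at hour 8.
For error review: flashcard drill (finishes hour 8); lecture review (finishes hour 4). Taking the maximum gives a start of hour 8, and it finishes at 8 + 5 = hour 13.
Group study cannot start until error review (finishes hour 13, plus 1-hour gap → hour 14); lecture review (finishes hour 4, plus 2-hour gap → hour 6). The controlling bound is hour 14, so group study finishes at 14 + 5 = hour 19.

19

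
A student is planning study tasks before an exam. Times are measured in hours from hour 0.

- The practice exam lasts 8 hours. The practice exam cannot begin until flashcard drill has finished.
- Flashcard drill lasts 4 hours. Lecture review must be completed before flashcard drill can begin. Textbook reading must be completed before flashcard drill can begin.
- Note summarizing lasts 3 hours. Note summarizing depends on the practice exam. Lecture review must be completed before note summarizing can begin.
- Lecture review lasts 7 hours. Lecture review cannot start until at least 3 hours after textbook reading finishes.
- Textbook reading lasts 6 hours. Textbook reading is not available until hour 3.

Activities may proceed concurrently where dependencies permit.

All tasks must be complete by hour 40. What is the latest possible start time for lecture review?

18

Note summarizing has no dependents, so it just needs to finish by hour 40. Starting by 40 − 3 = hour 37 achieves that.
Since note summarizing (must start by hour 37) depends on it, the practice exam must finish by hour 37. Backing off its 8-hour duration gives a latest start of hour 29.
Flashcard drill feeds into the practice exam (must start by hour 29); so flashcard drill must finish by hour 29 and therefore start by hour 25.
Lecture review feeds flashcard drill (must start by hour 25); note summarizing (must start by hour 37). Taking the minimum, lecture review must finish by hour 25 and start by 25 − 7 = hour 18.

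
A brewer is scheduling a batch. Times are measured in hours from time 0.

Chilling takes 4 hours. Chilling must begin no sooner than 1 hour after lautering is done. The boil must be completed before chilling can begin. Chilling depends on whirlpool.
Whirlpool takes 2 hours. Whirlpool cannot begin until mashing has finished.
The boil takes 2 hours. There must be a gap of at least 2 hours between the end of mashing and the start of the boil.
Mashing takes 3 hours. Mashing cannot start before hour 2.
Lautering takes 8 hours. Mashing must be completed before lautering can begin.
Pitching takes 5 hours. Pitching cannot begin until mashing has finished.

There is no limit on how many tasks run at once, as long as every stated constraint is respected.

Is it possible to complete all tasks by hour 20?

After its own release at hour 2, mashing can start at hour 2 and finishes at hour 5.
Pitching waits on mashing (finishes hour 5), so it starts at hour 5 and finishes at 5 + 5 = hour 10.
After mashing (finishes hour 5), whirlpool can start at hour 5 and finishes at hour 7.
After mashing (finishes hour 5, plus 2-hour gap → hour 7), the boil can start at hour 7 and finishes at hour 9.
Lautering cannot begin until mashing (finishes hour 5). It runs from hour 5 to 5 + 8 = hour 13.
Chilling has to wait for lautering (finishes hour 13, plus 1-hour gap → hour 14); the boil (finishes hour 9); whirlpool (finishes hour 7). The latest of these is hour 14, so chilling runs hour 14 to 14 + 4 = hour 18.
Every task is finished by hour 18, which is no later than the deadline of 20, so the schedule is feasible.

Yes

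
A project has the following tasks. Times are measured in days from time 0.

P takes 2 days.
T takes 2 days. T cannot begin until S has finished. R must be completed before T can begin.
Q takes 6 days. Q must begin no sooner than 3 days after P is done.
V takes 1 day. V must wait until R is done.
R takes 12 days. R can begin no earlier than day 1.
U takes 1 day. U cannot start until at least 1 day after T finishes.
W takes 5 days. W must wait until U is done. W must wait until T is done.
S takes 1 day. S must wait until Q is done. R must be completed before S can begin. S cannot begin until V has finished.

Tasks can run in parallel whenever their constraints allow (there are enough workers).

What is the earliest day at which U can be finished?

R cannot begin until its own release at day 1. It runs from day 1 to 1 + 12 = day 13.
After R (finishes day 13), V can start at day 13 and finishes at day 14.
Nothing blocks P, so it runs from day 0 to day 2.
After P (finishes day 2, plus 3-day gap → day 5), Q can start at day 5 and finishes at day 11.
S has to wait for Q (finishes day 11); R (finishes day 13); V (finishes day 14). The latest of these is day 14, so S runs day 14 to 14 + 1 = day 15.
T cannot start until S (finishes day 15); R (finishes day 13). The controlling bound is day 15, so T finishes at 15 + 2 = day 17.
After T (finishes day 17, plus 1-day gap → day 18), U can start at day 18 and finishes at day 19.

19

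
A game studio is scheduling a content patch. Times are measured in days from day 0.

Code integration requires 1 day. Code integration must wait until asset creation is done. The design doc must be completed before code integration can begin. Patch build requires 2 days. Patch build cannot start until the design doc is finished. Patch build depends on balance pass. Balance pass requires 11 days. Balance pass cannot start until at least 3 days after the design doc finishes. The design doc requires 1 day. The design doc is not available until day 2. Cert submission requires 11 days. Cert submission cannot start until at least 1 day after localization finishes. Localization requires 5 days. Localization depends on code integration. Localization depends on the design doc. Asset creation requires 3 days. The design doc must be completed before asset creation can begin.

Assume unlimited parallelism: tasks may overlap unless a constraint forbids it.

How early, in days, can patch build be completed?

The design doc waits on its own release at day 2, so it starts at day 2 and finishes at 2 + 1 = day 3.
Balance pass waits on the design doc (finishes day 3, plus 3-day gap → day 6), so it starts at day 6 and finishes at 6 + 11 = day 17.
For patch build: the design doc (finishes day 3); balance pass (finishes day 17). Taking the maximum gives a start of day 17, and it finishes at 17 + 2 = day 19.

19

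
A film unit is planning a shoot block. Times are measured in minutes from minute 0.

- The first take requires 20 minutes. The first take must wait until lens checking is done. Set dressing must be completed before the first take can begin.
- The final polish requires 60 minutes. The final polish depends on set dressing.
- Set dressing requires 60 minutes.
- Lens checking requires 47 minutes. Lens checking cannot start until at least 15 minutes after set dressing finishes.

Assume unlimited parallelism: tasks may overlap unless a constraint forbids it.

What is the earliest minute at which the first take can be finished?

142

Set dressing can start immediately at minute 0; it finishes at minute 60.
After set dressing (finishes minute 60, plus 15-minute gap → minute 75), lens checking can start at minute 75 and finishes at minute 122.
For the first take: lens checking (finishes minute 122); set dressing (finishes minute 60). Taking the maximum gives a start of minute 122, and it finishes at 122 + 20 = minute 142.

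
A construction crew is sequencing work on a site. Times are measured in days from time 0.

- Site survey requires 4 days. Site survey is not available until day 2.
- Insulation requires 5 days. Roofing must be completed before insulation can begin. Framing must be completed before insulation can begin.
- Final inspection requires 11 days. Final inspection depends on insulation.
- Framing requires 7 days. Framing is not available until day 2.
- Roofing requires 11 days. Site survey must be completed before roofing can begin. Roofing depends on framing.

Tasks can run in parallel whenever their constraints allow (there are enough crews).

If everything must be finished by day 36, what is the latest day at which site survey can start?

5

Final inspection has no dependents, so it just needs to finish by day 36. Starting by 36 − 11 = day 25 achieves that.
Insulation feeds into final inspection (must start by day 25); so insulation must finish by day 25 and therefore start by day 20.
Roofing feeds into insulation (must start by day 20); so roofing must finish by day 20 and therefore start by day 9.
Site survey feeds into roofing (must start by day 9); so site survey must finish by day 9 and therefore start by day 5.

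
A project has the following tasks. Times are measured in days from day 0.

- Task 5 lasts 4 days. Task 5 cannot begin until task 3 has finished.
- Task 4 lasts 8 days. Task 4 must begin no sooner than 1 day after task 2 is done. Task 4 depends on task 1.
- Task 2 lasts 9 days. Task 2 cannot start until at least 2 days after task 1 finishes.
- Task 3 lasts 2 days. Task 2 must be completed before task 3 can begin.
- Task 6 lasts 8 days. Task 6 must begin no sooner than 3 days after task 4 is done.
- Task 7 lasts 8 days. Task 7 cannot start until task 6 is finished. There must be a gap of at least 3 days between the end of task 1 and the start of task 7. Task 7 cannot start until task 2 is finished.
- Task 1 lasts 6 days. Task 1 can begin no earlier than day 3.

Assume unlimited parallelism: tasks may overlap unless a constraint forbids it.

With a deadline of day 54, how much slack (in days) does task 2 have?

After its own release at day 3, task 1 can start at day 3 and finishes at day 9.
After task 1 (finishes day 9, plus 2-day gap → day 11), task 2 can start at day 11 and finishes at day 20.

Working backward from the deadline:
Task 5 must finish by day 54; it takes 4 days, so it must start by 54 − 4 = day 50.
Task 3 must finish before task 5 (must start by day 50). With a 2-day duration, task 3 must start by 50 − 2 = day 48.
Task 7 has no dependents, so it just needs to finish by day 54. Starting by 54 − 8 = day 46 achieves that.
Task 6 feeds into task 7 (must start by day 46); so task 6 must finish by day 46 and therefore start by day 38.
Task 4 feeds into task 6 (must start by day 38, minus 3-day gap → day 35); so task 4 must finish by day 35 and therefore start by day 27.
Task 2 has several dependents: task 3 (must start by day 48); task 4 (must start by day 27, minus 1-day gap → day 26); task 7 (must start by day 46). The earliest of those limits is day 26, so task 2 must start by 26 − 9 = day 17.
So task 2 can start as early as day 11 and as late as day 17, giving 17 − 11 = 6 days of slack.

6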